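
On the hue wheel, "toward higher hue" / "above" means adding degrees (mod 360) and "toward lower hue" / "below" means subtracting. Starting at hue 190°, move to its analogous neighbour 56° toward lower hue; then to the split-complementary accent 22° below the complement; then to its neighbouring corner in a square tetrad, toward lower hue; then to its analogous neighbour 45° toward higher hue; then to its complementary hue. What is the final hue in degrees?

analog 56° ↓ −56°: 190 − 56 = 134°
split-comp 22° ↓ +158°: 134 + 158 = 292°
square ↓ −90°: 292 − 90 = 202°
analog 45° ↑ +45°: 202 + 45 = 247°
complement +180°: 247 + 180 = 427 → 427 − 360 = 67°

67°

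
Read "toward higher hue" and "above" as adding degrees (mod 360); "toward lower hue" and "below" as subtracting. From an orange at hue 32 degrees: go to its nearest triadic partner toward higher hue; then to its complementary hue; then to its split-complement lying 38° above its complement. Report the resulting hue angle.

+120° (triadic ↑): 32 + 120 = 152°
+180° (complement): 152 + 180 = 332°
+218° (split-comp 38° ↑): 332 + 218 = 550 → 550 − 360 = 190°

190°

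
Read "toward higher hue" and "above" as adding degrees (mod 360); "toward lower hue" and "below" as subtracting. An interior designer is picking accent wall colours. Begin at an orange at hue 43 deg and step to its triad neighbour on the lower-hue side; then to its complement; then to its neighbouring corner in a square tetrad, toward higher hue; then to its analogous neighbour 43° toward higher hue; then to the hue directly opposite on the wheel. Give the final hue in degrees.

43 − 120 = -77 → -77 + 360 = 283°   (triadic ↓)
283 + 180 = 463 → 463 − 360 = 103°   (complement)
103 + 90 = 193°   (square ↑)
193 + 43 = 236°   (analog 43° ↑)
236 + 180 = 416 → 416 − 360 = 56°   (complement)

56°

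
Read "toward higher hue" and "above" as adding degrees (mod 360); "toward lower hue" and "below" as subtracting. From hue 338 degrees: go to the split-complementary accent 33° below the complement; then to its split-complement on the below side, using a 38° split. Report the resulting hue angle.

338 + 147 = 485 → 485 − 360 = 125°   (split-comp 33° ↓)
125 + 142 = 267°   (split-comp 38° ↓)

267°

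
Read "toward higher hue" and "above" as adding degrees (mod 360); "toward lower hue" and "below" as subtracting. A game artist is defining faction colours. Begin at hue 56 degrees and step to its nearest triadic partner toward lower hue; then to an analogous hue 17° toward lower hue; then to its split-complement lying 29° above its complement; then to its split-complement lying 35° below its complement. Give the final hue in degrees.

−120° (triadic ↓): 56 − 120 = -64 → -64 + 360 = 296°
−17° (analog 17° ↓): 296 − 17 = 279°
+209° (split-comp 29° ↑): 279 + 209 = 488 → 488 − 360 = 128°
+145° (split-comp 35° ↓): 128 + 145 = 273°

273°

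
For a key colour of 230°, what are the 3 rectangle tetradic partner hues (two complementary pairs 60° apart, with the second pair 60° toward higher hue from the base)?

290°, 50° and 110°

A rectangular tetradic uses two complementary pairs 60° apart: offsets 0°, 60°, 180°, 240°.
230 + 60 = 290°
230 + 180 = 410 → 410 − 360 = 50°
230 + 240 = 470 → 470 − 360 = 110°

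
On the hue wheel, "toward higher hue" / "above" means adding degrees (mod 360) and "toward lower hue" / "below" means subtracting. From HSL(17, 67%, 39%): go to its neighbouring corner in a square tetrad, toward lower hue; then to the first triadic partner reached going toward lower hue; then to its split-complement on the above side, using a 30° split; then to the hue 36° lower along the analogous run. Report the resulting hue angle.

17 − 90 = -73 → -73 + 360 = 287°   (square ↓)
287 − 120 = 167°   (triadic ↓)
167 + 210 = 377 → 377 − 360 = 17°   (split-comp 30° ↑)
17 − 36 = -19 → -19 + 360 = 341°   (analog 36° ↓)

341°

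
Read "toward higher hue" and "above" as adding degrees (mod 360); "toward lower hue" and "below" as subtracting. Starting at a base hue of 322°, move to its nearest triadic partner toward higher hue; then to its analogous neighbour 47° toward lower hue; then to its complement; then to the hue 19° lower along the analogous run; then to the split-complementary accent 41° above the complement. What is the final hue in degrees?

57°

322 + 120 = 442 → 442 − 360 = 82°   (triadic ↑)
82 − 47 = 35°   (analog 47° ↓)
35 + 180 = 215°   (complement)
215 − 19 = 196°   (analog 19° ↓)
196 + 221 = 417 → 417 − 360 = 57°   (split-comp 41° ↑)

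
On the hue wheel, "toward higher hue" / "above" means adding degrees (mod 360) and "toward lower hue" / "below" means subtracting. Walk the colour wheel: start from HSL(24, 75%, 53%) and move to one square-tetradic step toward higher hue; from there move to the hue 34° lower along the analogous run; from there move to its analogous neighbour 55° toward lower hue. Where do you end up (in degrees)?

+90° (square ↑): 24 + 90 = 114°
−34° (analog 34° ↓): 114 − 34 = 80°
−55° (analog 55° ↓): 80 − 55 = 25°

25°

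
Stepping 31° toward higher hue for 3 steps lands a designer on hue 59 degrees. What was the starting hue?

3 steps of 31° (toward higher hue) give a net shift of +93°.
Start = end − shift: 59 − 93 = -34 → -34 + 360 = 326°

326°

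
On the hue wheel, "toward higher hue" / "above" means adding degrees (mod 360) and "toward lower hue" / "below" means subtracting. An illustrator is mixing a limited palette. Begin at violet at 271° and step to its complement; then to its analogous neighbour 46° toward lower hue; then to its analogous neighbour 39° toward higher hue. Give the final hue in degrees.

complement +180°: 271 + 180 = 451 → 451 − 360 = 91°
analog 46° ↓ −46°: 91 − 46 = 45°
analog 39° ↑ +39°: 45 + 39 = 84°

84°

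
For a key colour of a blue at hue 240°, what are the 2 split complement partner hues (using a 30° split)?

30° and 90°

Complement of 240°: 240 + 180 = 420 → 420 − 360 = 60°
60 − 30 = 30°
60 + 30 = 90°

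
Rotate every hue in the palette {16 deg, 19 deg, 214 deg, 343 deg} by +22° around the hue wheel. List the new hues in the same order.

38°, 41°, 236°, 5°

16 + 22 = 38°
19 + 22 = 41°
214 + 22 = 236°
343 + 22 = 365 → 365 − 360 = 5°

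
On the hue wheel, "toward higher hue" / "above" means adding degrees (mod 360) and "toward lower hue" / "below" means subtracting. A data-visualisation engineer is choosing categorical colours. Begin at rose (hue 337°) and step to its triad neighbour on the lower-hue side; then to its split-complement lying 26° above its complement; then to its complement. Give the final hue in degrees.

triadic ↓ −120°: 337 − 120 = 217°
split-comp 26° ↑ +206°: 217 + 206 = 423 → 423 − 360 = 63°
complement +180°: 63 + 180 = 243°

243°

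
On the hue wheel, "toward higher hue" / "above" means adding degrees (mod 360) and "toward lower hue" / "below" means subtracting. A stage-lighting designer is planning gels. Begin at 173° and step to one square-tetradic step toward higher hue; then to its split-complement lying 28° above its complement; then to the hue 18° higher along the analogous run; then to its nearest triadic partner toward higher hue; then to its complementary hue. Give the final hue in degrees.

69°

+90° (square ↑): 173 + 90 = 263°
+208° (split-comp 28° ↑): 263 + 208 = 471 → 471 − 360 = 111°
+18° (analog 18° ↑): 111 + 18 = 129°
+120° (triadic ↑): 129 + 120 = 249°
+180° (complement): 249 + 180 = 429 → 429 − 360 = 69°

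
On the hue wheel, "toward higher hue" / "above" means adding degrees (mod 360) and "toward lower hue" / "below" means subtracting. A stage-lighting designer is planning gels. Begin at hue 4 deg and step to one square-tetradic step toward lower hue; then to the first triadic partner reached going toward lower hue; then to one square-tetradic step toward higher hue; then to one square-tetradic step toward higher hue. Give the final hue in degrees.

334°

−90° (square ↓): 4 − 90 = -86 → -86 + 360 = 274°
−120° (triadic ↓): 274 − 120 = 154°
+90° (square ↑): 154 + 90 = 244°
+90° (square ↑): 244 + 90 = 334°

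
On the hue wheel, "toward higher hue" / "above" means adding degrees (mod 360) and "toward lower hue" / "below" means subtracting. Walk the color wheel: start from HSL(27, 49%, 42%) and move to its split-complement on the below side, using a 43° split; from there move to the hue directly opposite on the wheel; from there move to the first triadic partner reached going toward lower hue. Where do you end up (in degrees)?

split-comp 43° ↓ +137°: 27 + 137 = 164°
complement +180°: 164 + 180 = 344°
triadic ↓ −120°: 344 − 120 = 224°

224°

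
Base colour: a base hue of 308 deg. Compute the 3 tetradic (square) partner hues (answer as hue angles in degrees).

A square tetradic scheme places four hues every 90°.
308 + 90 = 398 → 398 − 360 = 38°
308 + 180 = 488 → 488 − 360 = 128°
308 + 270 = 578 → 578 − 360 = 218°

38°, 128°, 218°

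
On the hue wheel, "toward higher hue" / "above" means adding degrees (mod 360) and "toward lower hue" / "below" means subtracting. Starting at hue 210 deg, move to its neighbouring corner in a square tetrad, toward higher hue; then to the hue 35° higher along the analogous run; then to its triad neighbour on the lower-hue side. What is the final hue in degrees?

square ↑ +90°: 210 + 90 = 300°
analog 35° ↑ +35°: 300 + 35 = 335°
triadic ↓ −120°: 335 − 120 = 215°

215°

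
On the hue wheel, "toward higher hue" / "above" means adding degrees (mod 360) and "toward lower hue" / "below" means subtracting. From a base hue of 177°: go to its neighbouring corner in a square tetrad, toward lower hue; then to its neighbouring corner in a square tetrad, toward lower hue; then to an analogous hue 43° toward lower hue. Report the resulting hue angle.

314°

square ↓ −90°: 177 − 90 = 87°
square ↓ −90°: 87 − 90 = -3 → -3 + 360 = 357°
analog 43° ↓ −43°: 357 − 43 = 314°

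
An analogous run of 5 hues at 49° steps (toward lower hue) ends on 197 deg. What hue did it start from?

33°

4 steps of 49° (toward lower hue) give a net shift of −196°.
Start = end − shift: 197 + 196 = 393 → 393 − 360 = 33°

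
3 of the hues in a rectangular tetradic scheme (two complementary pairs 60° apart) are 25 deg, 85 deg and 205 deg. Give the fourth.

265°

A rectangular tetradic uses two complementary pairs 60° apart: offsets 0°, 60°, 180°, 240°.
Among {25°, 85°, 205°}, 25° and 205° are a 180° pair.
The remaining hue 85° needs its own complement: 85 + 180 = 265°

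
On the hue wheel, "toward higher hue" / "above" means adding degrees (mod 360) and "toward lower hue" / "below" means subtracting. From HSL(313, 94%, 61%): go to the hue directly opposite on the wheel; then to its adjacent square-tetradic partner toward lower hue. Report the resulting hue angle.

43°

313 + 180 = 493 → 493 − 360 = 133°   (complement)
133 − 90 = 43°   (square ↓)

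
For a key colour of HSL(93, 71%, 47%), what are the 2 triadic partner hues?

213° and 333°

A triad places three hues 120° apart.
93 + 120 = 213°
93 + 240 = 333°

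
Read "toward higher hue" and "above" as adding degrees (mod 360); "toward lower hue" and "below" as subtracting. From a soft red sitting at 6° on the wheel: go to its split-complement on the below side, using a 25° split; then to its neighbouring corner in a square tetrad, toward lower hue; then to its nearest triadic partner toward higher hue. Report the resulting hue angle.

6 + 155 = 161°   (split-comp 25° ↓)
161 − 90 = 71°   (square ↓)
71 + 120 = 191°   (triadic ↑)

191°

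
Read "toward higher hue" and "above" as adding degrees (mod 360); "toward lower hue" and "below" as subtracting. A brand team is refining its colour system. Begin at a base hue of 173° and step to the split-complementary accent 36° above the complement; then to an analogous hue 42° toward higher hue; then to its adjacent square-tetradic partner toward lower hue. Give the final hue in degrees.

341°

split-comp 36° ↑ +216°: 173 + 216 = 389 → 389 − 360 = 29°
analog 42° ↑ +42°: 29 + 42 = 71°
square ↓ −90°: 71 − 90 = -19 → -19 + 360 = 341°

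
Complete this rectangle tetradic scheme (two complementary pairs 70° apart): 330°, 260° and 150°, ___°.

A rectangular tetradic uses two complementary pairs 70° apart: offsets 0°, 70°, 180°, 250°.
Among {150°, 260°, 330°}, 150° and 330° are a 180° pair.
The remaining hue 260° needs its own complement: 260 + 180 = 440 → 440 − 360 = 80°

80°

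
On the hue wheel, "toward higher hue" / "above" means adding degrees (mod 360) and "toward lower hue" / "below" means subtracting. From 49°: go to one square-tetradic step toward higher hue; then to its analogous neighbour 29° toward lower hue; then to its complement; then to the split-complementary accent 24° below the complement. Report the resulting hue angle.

86°

square ↑ +90°: 49 + 90 = 139°
analog 29° ↓ −29°: 139 − 29 = 110°
complement +180°: 110 + 180 = 290°
split-comp 24° ↓ +156°: 290 + 156 = 446 → 446 − 360 = 86°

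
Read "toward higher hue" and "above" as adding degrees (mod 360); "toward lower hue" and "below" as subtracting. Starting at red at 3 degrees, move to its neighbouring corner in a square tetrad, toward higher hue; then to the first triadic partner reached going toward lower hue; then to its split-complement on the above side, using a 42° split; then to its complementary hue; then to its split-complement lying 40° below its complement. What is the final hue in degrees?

155°

+90° (square ↑): 3 + 90 = 93°
−120° (triadic ↓): 93 − 120 = -27 → -27 + 360 = 333°
+222° (split-comp 42° ↑): 333 + 222 = 555 → 555 − 360 = 195°
+180° (complement): 195 + 180 = 375 → 375 − 360 = 15°
+140° (split-comp 40° ↓): 15 + 140 = 155°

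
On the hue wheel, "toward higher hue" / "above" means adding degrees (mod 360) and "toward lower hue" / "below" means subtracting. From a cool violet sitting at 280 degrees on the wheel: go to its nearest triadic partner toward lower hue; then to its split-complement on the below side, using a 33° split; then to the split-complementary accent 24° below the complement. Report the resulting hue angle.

−120° (triadic ↓): 280 − 120 = 160°
+147° (split-comp 33° ↓): 160 + 147 = 307°
+156° (split-comp 24° ↓): 307 + 156 = 463 → 463 − 360 = 103°

103°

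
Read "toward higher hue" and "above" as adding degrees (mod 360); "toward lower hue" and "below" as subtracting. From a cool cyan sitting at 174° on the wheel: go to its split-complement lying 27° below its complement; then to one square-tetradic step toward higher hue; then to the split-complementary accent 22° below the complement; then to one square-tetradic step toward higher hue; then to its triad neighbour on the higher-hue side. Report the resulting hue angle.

65°

split-comp 27° ↓ +153°: 174 + 153 = 327°
square ↑ +90°: 327 + 90 = 417 → 417 − 360 = 57°
split-comp 22° ↓ +158°: 57 + 158 = 215°
square ↑ +90°: 215 + 90 = 305°
triadic ↑ +120°: 305 + 120 = 425 → 425 − 360 = 65°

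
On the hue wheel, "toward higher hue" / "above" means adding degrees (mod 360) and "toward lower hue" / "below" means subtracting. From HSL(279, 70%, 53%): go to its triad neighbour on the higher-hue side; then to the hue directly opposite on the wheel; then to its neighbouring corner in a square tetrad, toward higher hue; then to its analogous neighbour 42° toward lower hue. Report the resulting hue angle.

267°

triadic ↑ +120°: 279 + 120 = 399 → 399 − 360 = 39°
complement +180°: 39 + 180 = 219°
square ↑ +90°: 219 + 90 = 309°
analog 42° ↓ −42°: 309 − 42 = 267°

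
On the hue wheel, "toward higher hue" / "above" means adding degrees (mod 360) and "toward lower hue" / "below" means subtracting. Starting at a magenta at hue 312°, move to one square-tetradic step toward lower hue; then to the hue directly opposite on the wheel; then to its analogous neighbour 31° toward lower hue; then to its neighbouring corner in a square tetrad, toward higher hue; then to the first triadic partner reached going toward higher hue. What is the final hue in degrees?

221°

square ↓ −90°: 312 − 90 = 222°
complement +180°: 222 + 180 = 402 → 402 − 360 = 42°
analog 31° ↓ −31°: 42 − 31 = 11°
square ↑ +90°: 11 + 90 = 101°
triadic ↑ +120°: 101 + 120 = 221°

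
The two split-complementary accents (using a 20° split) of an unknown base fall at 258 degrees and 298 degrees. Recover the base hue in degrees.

98°

The accents sit 20° either side of the complement, so the complement is their short-arc midpoint on the wheel.
Short-arc midpoint of 258° and 298°: 278°.
Base is 180° from the complement: 278 − 180 = 98°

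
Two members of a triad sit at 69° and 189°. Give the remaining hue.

309°

A triad spaces three hues 120° apart.
The full set is {69°, 189°, 309°}.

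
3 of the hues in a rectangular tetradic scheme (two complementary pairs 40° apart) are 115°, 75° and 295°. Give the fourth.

255°

A rectangular tetradic uses two complementary pairs 40° apart: offsets 0°, 40°, 180°, 220°.
Among {75°, 115°, 295°}, 115° and 295° are a 180° pair.
The remaining hue 75° needs its own complement: 75 + 180 = 255°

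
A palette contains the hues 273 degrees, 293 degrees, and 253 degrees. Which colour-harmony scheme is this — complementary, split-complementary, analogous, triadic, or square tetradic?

analogous

Sort the hues: 253°, 273°, 293°.
Successive gaps around the wheel: 20°, 20°, 320°.
A run of hues at equal small steps (20°) with one large closing gap is an analogous group.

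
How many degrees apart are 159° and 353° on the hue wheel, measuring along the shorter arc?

166°

|159 − 353| = 194.
The shorter arc is 360 − 194 = 166°.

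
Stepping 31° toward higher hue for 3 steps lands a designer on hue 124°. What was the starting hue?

31°

3 steps of 31° (toward higher hue) give a net shift of +93°.
Start = end − shift: 124 − 93 = 31°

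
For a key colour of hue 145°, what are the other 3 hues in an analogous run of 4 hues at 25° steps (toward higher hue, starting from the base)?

170°, 195° and 220°

Analogous hues sit every 25° along the wheel.
145 + 25 = 170°
145 + 50 = 195°
145 + 75 = 220°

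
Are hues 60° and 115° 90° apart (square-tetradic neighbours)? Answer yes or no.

Angular distance: |60 − 115| = 55 = 55°.
90° apart (square-tetradic neighbours) requires 90°.

no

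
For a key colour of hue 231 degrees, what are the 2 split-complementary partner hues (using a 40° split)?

11° and 91°

Complement of 231 degrees: 231 + 180 = 411 → 411 − 360 = 51°
51 − 40 = 11°
51 + 40 = 91°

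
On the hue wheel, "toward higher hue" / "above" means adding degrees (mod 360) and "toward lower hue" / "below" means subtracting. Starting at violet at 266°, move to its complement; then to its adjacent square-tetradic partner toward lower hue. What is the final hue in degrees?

356°

266 + 180 = 446 → 446 − 360 = 86°   (complement)
86 − 90 = -4 → -4 + 360 = 356°   (square ↓)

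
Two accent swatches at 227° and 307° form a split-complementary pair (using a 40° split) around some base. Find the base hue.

87°

The accents sit 40° either side of the complement, so the complement is their short-arc midpoint on the wheel.
Short-arc midpoint of 227° and 307°: 267°.
Base is 180° from the complement: 267 − 180 = 87°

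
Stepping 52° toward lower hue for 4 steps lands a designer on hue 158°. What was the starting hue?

6°

4 steps of 52° (toward lower hue) give a net shift of −208°.
Start = end − shift: 158 + 208 = 366 → 366 − 360 = 6°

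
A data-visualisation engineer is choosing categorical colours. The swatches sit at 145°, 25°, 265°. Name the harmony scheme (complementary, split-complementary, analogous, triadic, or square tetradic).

Sort the hues: 25°, 145°, 265°.
Successive gaps around the wheel: 120°, 120°, 120°.
Three hues equally spaced 120° apart form a triad.

triadic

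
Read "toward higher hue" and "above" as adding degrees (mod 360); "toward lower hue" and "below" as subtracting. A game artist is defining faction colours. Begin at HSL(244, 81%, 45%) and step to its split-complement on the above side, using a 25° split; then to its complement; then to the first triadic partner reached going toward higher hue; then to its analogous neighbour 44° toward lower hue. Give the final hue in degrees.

+205° (split-comp 25° ↑): 244 + 205 = 449 → 449 − 360 = 89°
+180° (complement): 89 + 180 = 269°
+120° (triadic ↑): 269 + 120 = 389 → 389 − 360 = 29°
−44° (analog 44° ↓): 29 − 44 = -15 → -15 + 360 = 345°

345°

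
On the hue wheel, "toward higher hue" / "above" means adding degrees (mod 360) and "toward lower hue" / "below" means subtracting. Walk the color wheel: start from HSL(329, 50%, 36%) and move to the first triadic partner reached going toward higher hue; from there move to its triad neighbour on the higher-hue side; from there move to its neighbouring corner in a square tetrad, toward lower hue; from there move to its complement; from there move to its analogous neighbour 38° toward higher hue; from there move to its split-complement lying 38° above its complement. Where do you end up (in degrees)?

triadic ↑ +120°: 329 + 120 = 449 → 449 − 360 = 89°
triadic ↑ +120°: 89 + 120 = 209°
square ↓ −90°: 209 − 90 = 119°
complement +180°: 119 + 180 = 299°
analog 38° ↑ +38°: 299 + 38 = 337°
split-comp 38° ↑ +218°: 337 + 218 = 555 → 555 − 360 = 195°

195°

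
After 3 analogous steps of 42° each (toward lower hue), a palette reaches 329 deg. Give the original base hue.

95°

3 steps of 42° (toward lower hue) give a net shift of −126°.
Start = end − shift: 329 + 126 = 455 → 455 − 360 = 95°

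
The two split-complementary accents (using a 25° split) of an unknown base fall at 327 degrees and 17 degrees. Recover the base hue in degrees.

The accents sit 25° either side of the complement, so the complement is their short-arc midpoint on the wheel.
Short-arc midpoint of 327° and 17°: 352°.
Base is 180° from the complement: 352 − 180 = 172°

172°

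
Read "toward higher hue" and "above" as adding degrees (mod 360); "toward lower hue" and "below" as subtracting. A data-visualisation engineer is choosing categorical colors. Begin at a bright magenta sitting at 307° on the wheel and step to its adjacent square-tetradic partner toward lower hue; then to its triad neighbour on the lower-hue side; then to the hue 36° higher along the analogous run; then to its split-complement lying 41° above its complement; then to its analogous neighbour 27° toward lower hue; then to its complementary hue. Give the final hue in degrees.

147°

307 − 90 = 217°   (square ↓)
217 − 120 = 97°   (triadic ↓)
97 + 36 = 133°   (analog 36° ↑)
133 + 221 = 354°   (split-comp 41° ↑)
354 − 27 = 327°   (analog 27° ↓)
327 + 180 = 507 → 507 − 360 = 147°   (complement)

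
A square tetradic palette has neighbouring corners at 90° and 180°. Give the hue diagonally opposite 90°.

A square tetradic scheme places four hues 90° apart; opposite corners are 180° apart.
90 + 180 = 270°

270°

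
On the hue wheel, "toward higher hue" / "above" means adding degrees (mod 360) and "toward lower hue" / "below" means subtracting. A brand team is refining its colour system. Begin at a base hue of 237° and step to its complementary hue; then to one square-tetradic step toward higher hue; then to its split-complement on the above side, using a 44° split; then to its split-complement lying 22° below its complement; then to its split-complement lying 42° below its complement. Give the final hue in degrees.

307°

complement +180°: 237 + 180 = 417 → 417 − 360 = 57°
square ↑ +90°: 57 + 90 = 147°
split-comp 44° ↑ +224°: 147 + 224 = 371 → 371 − 360 = 11°
split-comp 22° ↓ +158°: 11 + 158 = 169°
split-comp 42° ↓ +138°: 169 + 138 = 307°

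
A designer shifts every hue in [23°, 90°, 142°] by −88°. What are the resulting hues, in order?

295°, 2°, 54°

23 − 88 = -65 → -65 + 360 = 295°
90 − 88 = 2°
142 − 88 = 54°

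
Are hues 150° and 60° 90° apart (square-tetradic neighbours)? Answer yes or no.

Angular distance: |150 − 60| = 90 = 90°.
90° apart (square-tetradic neighbours) requires 90°.

yes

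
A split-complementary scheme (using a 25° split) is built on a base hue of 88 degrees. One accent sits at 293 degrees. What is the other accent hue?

Split-complementary hues sit 25° either side of the complement.
Complement of the base 88°: 88 + 180 = 268°
The given accent 293° is 25° one side of 268°; the other accent sits 25° the other side: 268 − 25 = 243°

243°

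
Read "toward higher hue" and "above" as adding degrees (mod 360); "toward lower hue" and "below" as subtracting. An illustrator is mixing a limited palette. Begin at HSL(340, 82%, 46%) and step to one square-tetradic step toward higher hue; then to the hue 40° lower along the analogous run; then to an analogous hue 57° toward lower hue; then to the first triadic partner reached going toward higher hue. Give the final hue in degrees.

square ↑ +90°: 340 + 90 = 430 → 430 − 360 = 70°
analog 40° ↓ −40°: 70 − 40 = 30°
analog 57° ↓ −57°: 30 − 57 = -27 → -27 + 360 = 333°
triadic ↑ +120°: 333 + 120 = 453 → 453 − 360 = 93°

93°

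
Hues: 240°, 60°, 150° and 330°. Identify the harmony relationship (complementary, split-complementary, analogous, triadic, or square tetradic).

Sort the hues: 60°, 150°, 240°, 330°.
Successive gaps around the wheel: 90°, 90°, 90°, 90°.
Four hues every 90° form a square tetradic scheme.

square tetradic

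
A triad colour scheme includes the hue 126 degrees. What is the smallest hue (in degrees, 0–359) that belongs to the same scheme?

A triad places three hues 120° apart.
The full set through 126° is {6°, 126°, 246°}.

6°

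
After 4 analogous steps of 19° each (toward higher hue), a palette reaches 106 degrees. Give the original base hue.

4 steps of 19° (toward higher hue) give a net shift of +76°.
Start = end − shift: 106 − 76 = 30°

30°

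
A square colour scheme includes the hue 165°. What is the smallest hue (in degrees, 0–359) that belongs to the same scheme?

75°

A square tetradic scheme places four hues every 90°.
The full set through 165° is {75°, 165°, 255°, 345°}.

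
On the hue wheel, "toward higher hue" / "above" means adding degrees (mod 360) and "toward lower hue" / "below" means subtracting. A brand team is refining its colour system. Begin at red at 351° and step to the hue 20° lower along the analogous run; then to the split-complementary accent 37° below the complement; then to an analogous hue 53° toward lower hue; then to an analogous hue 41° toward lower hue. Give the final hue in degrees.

20°

351 − 20 = 331°   (analog 20° ↓)
331 + 143 = 474 → 474 − 360 = 114°   (split-comp 37° ↓)
114 − 53 = 61°   (analog 53° ↓)
61 − 41 = 20°   (analog 41° ↓)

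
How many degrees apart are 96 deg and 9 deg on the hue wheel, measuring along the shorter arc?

87°

|96 − 9| = 87.
87 ≤ 180, so the shorter arc is 87°.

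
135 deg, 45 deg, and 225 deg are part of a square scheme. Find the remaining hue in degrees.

315°

A square tetradic scheme places four hues every 90°.
The full set through 45° is {45°, 135°, 225°, 315°}.
Given {45°, 135°, 225°}, the missing hue is 315°.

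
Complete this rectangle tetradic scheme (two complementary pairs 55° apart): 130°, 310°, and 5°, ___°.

185°

A rectangular tetradic uses two complementary pairs 55° apart: offsets 0°, 55°, 180°, 235°.
Among {5°, 130°, 310°}, 310° and 130° are a 180° pair.
The remaining hue 5° needs its own complement: 5 + 180 = 185°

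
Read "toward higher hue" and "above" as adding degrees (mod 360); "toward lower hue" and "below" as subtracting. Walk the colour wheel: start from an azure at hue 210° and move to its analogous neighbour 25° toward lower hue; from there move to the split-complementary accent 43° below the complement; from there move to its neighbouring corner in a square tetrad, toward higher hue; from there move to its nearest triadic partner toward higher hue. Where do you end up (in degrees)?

−25° (analog 25° ↓): 210 − 25 = 185°
+137° (split-comp 43° ↓): 185 + 137 = 322°
+90° (square ↑): 322 + 90 = 412 → 412 − 360 = 52°
+120° (triadic ↑): 52 + 120 = 172°

172°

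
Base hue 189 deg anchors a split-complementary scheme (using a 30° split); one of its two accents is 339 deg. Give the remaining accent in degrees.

Split-complementary hues sit 30° either side of the complement.
Complement of the base 189°: 189 + 180 = 369 → 369 − 360 = 9°
The given accent 339° is 30° one side of 9°; the other accent sits 30° the other side: 9 + 30 = 39°

39°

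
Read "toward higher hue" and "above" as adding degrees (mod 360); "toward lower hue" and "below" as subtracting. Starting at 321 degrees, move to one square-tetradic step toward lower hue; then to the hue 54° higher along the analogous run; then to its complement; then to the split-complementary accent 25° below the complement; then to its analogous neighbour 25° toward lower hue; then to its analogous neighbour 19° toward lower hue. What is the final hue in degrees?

square ↓ −90°: 321 − 90 = 231°
analog 54° ↑ +54°: 231 + 54 = 285°
complement +180°: 285 + 180 = 465 → 465 − 360 = 105°
split-comp 25° ↓ +155°: 105 + 155 = 260°
analog 25° ↓ −25°: 260 − 25 = 235°
analog 19° ↓ −19°: 235 − 19 = 216°

216°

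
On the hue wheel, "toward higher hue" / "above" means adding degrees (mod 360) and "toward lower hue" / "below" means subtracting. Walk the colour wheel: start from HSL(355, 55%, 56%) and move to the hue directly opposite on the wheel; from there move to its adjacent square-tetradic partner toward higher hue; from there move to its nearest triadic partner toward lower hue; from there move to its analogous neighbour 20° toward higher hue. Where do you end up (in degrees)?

165°

complement +180°: 355 + 180 = 535 → 535 − 360 = 175°
square ↑ +90°: 175 + 90 = 265°
triadic ↓ −120°: 265 − 120 = 145°
analog 20° ↑ +20°: 145 + 20 = 165°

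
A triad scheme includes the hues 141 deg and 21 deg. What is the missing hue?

A triad places three hues 120° apart.
The full set through 21° is {21°, 141°, 261°}.
Given {21°, 141°}, the missing hue is 261°.

261°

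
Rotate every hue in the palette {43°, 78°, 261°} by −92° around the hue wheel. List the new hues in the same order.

311°, 346°, 169°

43 − 92 = -49 → -49 + 360 = 311°
78 − 92 = -14 → -14 + 360 = 346°
261 − 92 = 169°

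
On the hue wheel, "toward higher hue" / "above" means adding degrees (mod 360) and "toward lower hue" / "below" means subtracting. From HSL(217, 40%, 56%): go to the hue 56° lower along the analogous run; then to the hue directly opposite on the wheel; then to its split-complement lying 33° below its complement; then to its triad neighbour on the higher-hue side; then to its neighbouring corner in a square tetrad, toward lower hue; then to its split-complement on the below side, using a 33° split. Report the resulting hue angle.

305°

−56° (analog 56° ↓): 217 − 56 = 161°
+180° (complement): 161 + 180 = 341°
+147° (split-comp 33° ↓): 341 + 147 = 488 → 488 − 360 = 128°
+120° (triadic ↑): 128 + 120 = 248°
−90° (square ↓): 248 − 90 = 158°
+147° (split-comp 33° ↓): 158 + 147 = 305°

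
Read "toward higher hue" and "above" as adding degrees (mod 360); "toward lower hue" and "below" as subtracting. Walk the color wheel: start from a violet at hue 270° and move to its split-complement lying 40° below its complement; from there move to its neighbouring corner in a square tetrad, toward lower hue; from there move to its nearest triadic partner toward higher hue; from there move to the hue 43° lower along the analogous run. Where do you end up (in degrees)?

37°

+140° (split-comp 40° ↓): 270 + 140 = 410 → 410 − 360 = 50°
−90° (square ↓): 50 − 90 = -40 → -40 + 360 = 320°
+120° (triadic ↑): 320 + 120 = 440 → 440 − 360 = 80°
−43° (analog 43° ↓): 80 − 43 = 37°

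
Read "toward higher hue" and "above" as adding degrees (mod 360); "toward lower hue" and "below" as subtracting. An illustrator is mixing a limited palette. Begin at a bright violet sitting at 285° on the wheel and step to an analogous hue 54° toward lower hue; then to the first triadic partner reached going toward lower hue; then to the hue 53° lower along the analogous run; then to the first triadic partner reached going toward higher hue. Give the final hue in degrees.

−54° (analog 54° ↓): 285 − 54 = 231°
−120° (triadic ↓): 231 − 120 = 111°
−53° (analog 53° ↓): 111 − 53 = 58°
+120° (triadic ↑): 58 + 120 = 178°

178°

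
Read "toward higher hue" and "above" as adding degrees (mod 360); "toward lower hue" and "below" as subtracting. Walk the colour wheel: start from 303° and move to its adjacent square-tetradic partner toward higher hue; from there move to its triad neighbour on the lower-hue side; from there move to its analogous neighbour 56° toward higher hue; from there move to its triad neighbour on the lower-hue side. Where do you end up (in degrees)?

209°

+90° (square ↑): 303 + 90 = 393 → 393 − 360 = 33°
−120° (triadic ↓): 33 − 120 = -87 → -87 + 360 = 273°
+56° (analog 56° ↑): 273 + 56 = 329°
−120° (triadic ↓): 329 − 120 = 209°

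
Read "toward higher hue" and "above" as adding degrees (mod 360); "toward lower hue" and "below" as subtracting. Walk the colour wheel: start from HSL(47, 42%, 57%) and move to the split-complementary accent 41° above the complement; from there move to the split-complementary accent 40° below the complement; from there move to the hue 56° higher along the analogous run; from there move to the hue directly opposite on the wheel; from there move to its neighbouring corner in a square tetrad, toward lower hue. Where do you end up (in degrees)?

split-comp 41° ↑ +221°: 47 + 221 = 268°
split-comp 40° ↓ +140°: 268 + 140 = 408 → 408 − 360 = 48°
analog 56° ↑ +56°: 48 + 56 = 104°
complement +180°: 104 + 180 = 284°
square ↓ −90°: 284 − 90 = 194°

194°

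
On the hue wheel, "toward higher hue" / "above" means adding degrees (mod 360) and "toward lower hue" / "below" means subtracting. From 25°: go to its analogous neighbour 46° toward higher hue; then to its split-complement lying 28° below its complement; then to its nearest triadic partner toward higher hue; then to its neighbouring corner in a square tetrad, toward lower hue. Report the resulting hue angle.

253°

+46° (analog 46° ↑): 25 + 46 = 71°
+152° (split-comp 28° ↓): 71 + 152 = 223°
+120° (triadic ↑): 223 + 120 = 343°
−90° (square ↓): 343 − 90 = 253°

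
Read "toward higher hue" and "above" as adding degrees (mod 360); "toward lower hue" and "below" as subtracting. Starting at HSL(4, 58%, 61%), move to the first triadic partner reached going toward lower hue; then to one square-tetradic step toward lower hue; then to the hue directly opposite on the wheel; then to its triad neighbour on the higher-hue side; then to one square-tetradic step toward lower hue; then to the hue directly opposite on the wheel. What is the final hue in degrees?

184°

4 − 120 = -116 → -116 + 360 = 244°   (triadic ↓)
244 − 90 = 154°   (square ↓)
154 + 180 = 334°   (complement)
334 + 120 = 454 → 454 − 360 = 94°   (triadic ↑)
94 − 90 = 4°   (square ↓)
4 + 180 = 184°   (complement)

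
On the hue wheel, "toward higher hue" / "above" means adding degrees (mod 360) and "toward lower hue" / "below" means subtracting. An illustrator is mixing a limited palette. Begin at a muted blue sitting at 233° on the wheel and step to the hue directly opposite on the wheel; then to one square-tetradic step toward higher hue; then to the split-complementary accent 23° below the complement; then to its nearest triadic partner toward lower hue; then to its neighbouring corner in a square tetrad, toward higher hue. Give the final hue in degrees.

270°

233 + 180 = 413 → 413 − 360 = 53°   (complement)
53 + 90 = 143°   (square ↑)
143 + 157 = 300°   (split-comp 23° ↓)
300 − 120 = 180°   (triadic ↓)
180 + 90 = 270°   (square ↑)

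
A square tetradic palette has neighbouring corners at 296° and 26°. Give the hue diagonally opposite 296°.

116°

A square tetradic scheme places four hues 90° apart; opposite corners are 180° apart.
296 + 180 = 476 → 476 − 360 = 116°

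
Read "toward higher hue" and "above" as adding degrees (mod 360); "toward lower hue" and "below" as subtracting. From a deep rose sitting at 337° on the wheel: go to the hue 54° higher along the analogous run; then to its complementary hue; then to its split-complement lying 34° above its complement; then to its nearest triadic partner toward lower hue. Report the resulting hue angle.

305°

analog 54° ↑ +54°: 337 + 54 = 391 → 391 − 360 = 31°
complement +180°: 31 + 180 = 211°
split-comp 34° ↑ +214°: 211 + 214 = 425 → 425 − 360 = 65°
triadic ↓ −120°: 65 − 120 = -55 → -55 + 360 = 305°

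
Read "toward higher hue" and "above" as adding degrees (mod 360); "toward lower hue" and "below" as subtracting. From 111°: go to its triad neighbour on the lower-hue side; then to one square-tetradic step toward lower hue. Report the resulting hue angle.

−120° (triadic ↓): 111 − 120 = -9 → -9 + 360 = 351°
−90° (square ↓): 351 − 90 = 261°

261°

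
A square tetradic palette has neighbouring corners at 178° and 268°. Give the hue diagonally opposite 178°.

358°

A square tetradic scheme places four hues 90° apart; opposite corners are 180° apart.
178 + 180 = 358°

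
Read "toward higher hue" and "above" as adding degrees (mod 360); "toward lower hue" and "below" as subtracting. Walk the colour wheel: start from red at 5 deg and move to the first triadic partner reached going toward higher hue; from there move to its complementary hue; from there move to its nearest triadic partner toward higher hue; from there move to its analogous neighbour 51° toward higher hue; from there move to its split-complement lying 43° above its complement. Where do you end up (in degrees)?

339°

5 + 120 = 125°   (triadic ↑)
125 + 180 = 305°   (complement)
305 + 120 = 425 → 425 − 360 = 65°   (triadic ↑)
65 + 51 = 116°   (analog 51° ↑)
116 + 223 = 339°   (split-comp 43° ↑)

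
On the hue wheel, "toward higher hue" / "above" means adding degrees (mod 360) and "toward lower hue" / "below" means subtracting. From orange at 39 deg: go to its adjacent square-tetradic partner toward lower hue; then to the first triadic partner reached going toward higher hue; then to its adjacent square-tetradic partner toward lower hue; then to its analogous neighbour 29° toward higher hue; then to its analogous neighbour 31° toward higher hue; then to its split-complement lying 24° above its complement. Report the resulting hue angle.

243°

−90° (square ↓): 39 − 90 = -51 → -51 + 360 = 309°
+120° (triadic ↑): 309 + 120 = 429 → 429 − 360 = 69°
−90° (square ↓): 69 − 90 = -21 → -21 + 360 = 339°
+29° (analog 29° ↑): 339 + 29 = 368 → 368 − 360 = 8°
+31° (analog 31° ↑): 8 + 31 = 39°
+204° (split-comp 24° ↑): 39 + 204 = 243°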